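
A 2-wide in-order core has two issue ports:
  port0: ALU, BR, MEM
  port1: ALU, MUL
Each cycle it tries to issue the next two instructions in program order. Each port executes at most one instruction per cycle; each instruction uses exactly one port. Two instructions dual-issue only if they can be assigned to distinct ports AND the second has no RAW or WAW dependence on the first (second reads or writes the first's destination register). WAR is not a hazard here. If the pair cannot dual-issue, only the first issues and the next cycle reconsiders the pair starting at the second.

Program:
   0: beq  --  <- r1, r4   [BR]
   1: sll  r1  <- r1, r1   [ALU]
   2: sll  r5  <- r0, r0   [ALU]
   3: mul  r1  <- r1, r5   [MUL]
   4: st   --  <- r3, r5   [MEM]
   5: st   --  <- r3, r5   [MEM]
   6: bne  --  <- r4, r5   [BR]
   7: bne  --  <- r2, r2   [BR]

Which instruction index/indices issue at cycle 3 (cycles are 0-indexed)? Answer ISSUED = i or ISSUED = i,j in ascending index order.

ISSUED = 5

[0] i0+i1  beq/sll  -- pair
[1] i2  sll  -- RAW r5
[2] i3+i4  mul/st  -- pair
[3] i5  st  -- no-port MEM/BR
[4] i6  bne  -- no-port BR/BR
[5] i7  bne  -- tail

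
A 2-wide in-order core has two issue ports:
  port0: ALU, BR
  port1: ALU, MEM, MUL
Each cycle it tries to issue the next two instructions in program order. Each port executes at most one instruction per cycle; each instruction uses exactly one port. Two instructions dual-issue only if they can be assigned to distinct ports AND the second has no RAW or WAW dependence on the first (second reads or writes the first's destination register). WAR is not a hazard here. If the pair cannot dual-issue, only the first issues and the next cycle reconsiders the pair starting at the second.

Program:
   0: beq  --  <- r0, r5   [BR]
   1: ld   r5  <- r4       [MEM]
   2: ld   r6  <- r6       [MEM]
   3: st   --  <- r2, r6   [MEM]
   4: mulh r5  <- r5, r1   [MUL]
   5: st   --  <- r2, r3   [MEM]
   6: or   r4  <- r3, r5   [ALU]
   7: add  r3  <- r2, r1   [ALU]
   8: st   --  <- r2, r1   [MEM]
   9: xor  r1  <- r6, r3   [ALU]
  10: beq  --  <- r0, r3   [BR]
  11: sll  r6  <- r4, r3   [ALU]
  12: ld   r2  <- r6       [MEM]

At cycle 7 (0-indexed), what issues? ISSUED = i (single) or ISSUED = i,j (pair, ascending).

ISSUED = 11

  cy0 -> i0,i1 (beq.BR+ld.MEM) dual
  cy1 -> i2 (ld.MEM) no-port MEM/MEM
  cy2 -> i3 (st.MEM) no-port MEM/MUL
  cy3 -> i4 (mulh.MUL) no-port MUL/MEM
  cy4 -> i5,i6 (st.MEM+or.ALU) dual
  cy5 -> i7,i8 (add.ALU+st.MEM) dual
  cy6 -> i9,i10 (xor.ALU+beq.BR) dual
  cy7 -> i11 (sll.ALU) RAW r6
  cy8 -> i12 (ld.MEM) tail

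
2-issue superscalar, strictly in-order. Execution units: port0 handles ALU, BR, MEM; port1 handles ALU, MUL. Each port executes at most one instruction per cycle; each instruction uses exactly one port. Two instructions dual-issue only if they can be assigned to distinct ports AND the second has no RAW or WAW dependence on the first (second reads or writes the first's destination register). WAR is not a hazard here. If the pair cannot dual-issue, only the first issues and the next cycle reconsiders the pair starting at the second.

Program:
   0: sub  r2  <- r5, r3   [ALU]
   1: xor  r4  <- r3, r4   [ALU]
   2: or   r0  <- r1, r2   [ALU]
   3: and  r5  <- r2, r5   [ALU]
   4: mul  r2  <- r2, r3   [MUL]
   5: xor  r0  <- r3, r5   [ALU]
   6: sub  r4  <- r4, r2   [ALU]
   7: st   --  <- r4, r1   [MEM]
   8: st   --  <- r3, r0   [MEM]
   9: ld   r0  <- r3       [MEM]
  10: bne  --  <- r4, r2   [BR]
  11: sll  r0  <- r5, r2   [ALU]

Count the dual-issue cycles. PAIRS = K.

[0] i0/i1  sub xor  -- 2-wide
[1] i2/i3  or and  -- 2-wide
[2] i4/i5  mul xor  -- 2-wide
[3] i6  sub  -- RAW r4
[4] i7  st  -- no-port MEM/MEM
[5] i8  st  -- no-port MEM/MEM
[6] i9  ld  -- no-port MEM/BR
[7] i10/i11  bne sll  -- 2-wide

PAIRS = 4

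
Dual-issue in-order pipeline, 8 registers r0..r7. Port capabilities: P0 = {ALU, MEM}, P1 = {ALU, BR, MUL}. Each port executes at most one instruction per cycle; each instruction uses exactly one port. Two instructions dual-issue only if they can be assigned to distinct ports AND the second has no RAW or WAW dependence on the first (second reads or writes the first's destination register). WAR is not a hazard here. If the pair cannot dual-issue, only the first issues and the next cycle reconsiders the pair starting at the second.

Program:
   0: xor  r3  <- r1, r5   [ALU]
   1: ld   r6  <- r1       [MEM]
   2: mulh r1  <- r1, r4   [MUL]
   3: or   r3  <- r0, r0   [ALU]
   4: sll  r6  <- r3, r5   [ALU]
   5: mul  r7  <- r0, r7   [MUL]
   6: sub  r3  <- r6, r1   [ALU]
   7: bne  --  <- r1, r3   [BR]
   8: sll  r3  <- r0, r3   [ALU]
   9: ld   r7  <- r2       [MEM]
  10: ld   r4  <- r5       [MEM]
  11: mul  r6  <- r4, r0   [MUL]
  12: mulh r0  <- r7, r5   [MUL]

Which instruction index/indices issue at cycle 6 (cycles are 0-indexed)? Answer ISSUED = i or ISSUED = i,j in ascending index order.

ISSUED = 10

  cy0 -> i0,i1 (xor.ALU+ld.MEM) pair
  cy1 -> i2,i3 (mulh.MUL+or.ALU) pair
  cy2 -> i4,i5 (sll.ALU+mul.MUL) pair
  cy3 -> i6 (sub.ALU) RAW r3
  cy4 -> i7,i8 (bne.BR+sll.ALU) pair
  cy5 -> i9 (ld.MEM) no-port MEM/MEM
  cy6 -> i10 (ld.MEM) RAW r4
  cy7 -> i11 (mul.MUL) no-port MUL/MUL
  cy8 -> i12 (mulh.MUL) tail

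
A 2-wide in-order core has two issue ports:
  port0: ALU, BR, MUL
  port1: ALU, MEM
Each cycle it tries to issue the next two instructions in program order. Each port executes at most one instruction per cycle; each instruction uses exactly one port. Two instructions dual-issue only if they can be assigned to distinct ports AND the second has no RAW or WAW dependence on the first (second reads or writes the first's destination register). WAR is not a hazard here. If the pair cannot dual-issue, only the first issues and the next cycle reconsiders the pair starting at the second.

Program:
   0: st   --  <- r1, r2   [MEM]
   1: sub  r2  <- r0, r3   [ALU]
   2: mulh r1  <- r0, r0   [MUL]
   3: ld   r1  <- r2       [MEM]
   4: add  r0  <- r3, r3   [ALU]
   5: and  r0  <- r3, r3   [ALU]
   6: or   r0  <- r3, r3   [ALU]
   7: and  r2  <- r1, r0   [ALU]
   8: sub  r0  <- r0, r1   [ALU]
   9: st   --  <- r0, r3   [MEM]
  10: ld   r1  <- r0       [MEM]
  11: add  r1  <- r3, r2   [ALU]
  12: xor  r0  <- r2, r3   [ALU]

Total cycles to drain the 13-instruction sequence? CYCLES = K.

CYCLES = 9

0. st.MEM sub.ALU @i0&i1  | pair
1. mulh.MUL @i2  | WAW r1
2. ld.MEM add.ALU @i3&i4  | pair
3. and.ALU @i5  | WAW r0
4. or.ALU @i6  | RAW r0
5. and.ALU sub.ALU @i7&i8  | pair
6. st.MEM @i9  | no-port MEM/MEM
7. ld.MEM @i10  | WAW r1
8. add.ALU xor.ALU @i11&i12  | pair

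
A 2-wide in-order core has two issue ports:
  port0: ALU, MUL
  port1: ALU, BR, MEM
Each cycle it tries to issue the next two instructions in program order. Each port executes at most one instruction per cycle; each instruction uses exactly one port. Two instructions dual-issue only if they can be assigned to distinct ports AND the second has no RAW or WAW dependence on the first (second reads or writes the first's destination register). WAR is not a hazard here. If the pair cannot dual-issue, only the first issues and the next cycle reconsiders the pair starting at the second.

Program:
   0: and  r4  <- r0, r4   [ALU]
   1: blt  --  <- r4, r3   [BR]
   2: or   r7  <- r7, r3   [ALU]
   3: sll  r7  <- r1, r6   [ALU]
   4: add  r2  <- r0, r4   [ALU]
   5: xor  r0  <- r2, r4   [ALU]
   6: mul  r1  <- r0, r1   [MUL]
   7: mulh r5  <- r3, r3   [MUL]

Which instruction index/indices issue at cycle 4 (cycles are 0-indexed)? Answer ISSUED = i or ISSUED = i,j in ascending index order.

0. and @i0  | RAW r4
1. blt;or @i1&i2  | pair
2. sll;add @i3&i4  | pair
3. xor @i5  | RAW r0
4. mul @i6  | no-port MUL/MUL
5. mulh @i7  | tail

ISSUED = 6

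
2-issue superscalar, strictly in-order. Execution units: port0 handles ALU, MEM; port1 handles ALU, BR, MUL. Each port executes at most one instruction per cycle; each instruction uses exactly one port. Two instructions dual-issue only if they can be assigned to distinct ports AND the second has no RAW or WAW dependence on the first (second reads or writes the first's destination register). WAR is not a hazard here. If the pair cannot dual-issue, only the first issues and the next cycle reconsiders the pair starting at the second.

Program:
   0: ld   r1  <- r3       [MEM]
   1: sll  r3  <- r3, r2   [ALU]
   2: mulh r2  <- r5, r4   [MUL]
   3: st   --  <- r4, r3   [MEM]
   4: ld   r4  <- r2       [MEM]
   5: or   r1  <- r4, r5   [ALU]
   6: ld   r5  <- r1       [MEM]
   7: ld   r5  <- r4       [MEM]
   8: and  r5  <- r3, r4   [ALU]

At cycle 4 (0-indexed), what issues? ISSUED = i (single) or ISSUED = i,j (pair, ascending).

ISSUED = 6

c0: i0&i1 ld.MEM+sll.ALU  pair
c1: i2&i3 mulh.MUL+st.MEM  pair
c2: i4 ld.MEM  RAW r4
c3: i5 or.ALU  RAW r1
c4: i6 ld.MEM  no-port MEM/MEM
c5: i7 ld.MEM  WAW r5
c6: i8 and.ALU  tail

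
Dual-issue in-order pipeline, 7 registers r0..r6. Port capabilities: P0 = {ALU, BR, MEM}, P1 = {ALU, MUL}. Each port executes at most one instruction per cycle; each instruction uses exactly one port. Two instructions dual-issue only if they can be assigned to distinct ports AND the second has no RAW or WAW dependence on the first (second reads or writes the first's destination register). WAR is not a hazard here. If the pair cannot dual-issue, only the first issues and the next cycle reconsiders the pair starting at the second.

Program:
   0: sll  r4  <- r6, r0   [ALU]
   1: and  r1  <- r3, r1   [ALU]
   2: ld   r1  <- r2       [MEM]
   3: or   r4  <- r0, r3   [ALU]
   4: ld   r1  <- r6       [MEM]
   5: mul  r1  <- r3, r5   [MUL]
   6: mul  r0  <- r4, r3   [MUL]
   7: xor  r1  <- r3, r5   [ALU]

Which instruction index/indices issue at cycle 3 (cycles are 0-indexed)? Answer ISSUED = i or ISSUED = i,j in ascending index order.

0. sll.ALU and.ALU @i0,i1  | dual
1. ld.MEM or.ALU @i2,i3  | dual
2. ld.MEM @i4  | WAW r1
3. mul.MUL @i5  | no-port MUL/MUL
4. mul.MUL xor.ALU @i6,i7  | dual

ISSUED = 5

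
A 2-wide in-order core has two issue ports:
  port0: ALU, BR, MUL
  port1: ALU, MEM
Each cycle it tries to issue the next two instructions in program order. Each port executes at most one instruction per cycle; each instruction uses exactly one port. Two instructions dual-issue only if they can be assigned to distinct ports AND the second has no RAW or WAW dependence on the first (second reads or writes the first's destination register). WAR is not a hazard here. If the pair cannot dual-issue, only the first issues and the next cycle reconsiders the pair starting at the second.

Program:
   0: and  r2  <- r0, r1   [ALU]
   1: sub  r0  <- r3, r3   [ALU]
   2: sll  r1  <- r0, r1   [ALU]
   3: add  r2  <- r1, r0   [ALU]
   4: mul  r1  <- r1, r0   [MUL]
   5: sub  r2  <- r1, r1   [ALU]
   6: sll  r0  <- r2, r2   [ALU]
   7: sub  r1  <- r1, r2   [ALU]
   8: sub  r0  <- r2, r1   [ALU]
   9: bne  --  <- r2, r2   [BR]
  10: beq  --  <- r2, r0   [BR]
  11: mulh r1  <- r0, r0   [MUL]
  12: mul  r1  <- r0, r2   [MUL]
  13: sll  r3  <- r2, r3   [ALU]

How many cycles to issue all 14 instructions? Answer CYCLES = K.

CYCLES = 9

#0 head=0: and.ALU;sub.ALU i0/i1 pair
#1 head=2: sll.ALU i2 RAW r1
#2 head=3: add.ALU;mul.MUL i3/i4 pair
#3 head=5: sub.ALU i5 RAW r2
#4 head=6: sll.ALU;sub.ALU i6/i7 pair
#5 head=8: sub.ALU;bne.BR i8/i9 pair
#6 head=10: beq.BR i10 no-port BR/MUL
#7 head=11: mulh.MUL i11 no-port MUL/MUL
#8 head=12: mul.MUL;sll.ALU i12/i13 pair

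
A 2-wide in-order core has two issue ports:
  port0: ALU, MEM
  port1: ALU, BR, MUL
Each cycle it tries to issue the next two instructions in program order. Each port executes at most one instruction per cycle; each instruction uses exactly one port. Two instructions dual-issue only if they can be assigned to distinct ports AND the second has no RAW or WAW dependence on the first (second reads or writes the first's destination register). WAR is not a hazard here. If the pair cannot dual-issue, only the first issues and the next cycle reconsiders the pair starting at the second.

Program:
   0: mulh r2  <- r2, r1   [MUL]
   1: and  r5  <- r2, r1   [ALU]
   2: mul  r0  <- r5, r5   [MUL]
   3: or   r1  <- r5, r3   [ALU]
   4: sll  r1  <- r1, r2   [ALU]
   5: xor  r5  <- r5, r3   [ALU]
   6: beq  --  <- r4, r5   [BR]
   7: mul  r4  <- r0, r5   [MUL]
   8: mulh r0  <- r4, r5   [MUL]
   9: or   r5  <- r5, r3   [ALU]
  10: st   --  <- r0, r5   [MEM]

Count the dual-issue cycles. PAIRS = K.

PAIRS = 3

t=0 i0:mulh.MUL ; RAW r2
t=1 i1:and.ALU ; RAW r5
t=2 i2/i3:mul.MUL+or.ALU ; pair
t=3 i4/i5:sll.ALU+xor.ALU ; pair
t=4 i6:beq.BR ; no-port BR/MUL
t=5 i7:mul.MUL ; no-port MUL/MUL
t=6 i8/i9:mulh.MUL+or.ALU ; pair
t=7 i10:st.MEM ; tail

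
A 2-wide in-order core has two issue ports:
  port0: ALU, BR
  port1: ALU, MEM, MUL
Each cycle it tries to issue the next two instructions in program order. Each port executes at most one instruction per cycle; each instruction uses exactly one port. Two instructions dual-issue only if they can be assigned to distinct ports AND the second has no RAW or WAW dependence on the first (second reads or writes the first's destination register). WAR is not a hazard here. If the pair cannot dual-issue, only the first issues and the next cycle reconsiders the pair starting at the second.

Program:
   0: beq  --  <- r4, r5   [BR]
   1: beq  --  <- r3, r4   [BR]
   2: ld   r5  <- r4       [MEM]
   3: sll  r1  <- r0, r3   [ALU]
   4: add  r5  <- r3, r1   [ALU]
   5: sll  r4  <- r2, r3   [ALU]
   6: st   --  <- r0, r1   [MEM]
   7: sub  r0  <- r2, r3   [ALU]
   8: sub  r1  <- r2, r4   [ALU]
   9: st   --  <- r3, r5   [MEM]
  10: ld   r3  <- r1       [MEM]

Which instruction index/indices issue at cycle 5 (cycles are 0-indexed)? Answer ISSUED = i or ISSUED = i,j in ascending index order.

ISSUED = 8,9

#0 head=0: beq i0 no-port BR/BR
#1 head=1: beq ld i1/i2 2-wide
#2 head=3: sll i3 RAW r1
#3 head=4: add sll i4/i5 2-wide
#4 head=6: st sub i6/i7 2-wide
#5 head=8: sub st i8/i9 2-wide
#6 head=10: ld i10 tail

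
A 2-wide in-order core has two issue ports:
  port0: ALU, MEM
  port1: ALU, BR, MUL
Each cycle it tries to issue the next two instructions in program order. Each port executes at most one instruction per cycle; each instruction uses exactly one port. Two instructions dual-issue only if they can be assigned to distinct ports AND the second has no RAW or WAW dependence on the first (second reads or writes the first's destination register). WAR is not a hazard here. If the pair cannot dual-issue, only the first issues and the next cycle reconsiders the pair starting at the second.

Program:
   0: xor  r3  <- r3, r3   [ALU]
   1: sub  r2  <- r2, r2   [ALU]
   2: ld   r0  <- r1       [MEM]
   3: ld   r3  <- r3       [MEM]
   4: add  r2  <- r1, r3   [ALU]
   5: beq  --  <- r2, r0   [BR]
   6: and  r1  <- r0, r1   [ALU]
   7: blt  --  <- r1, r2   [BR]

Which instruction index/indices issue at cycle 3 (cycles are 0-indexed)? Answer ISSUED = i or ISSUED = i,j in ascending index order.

c0: i0/i1 xor sub  pair
c1: i2 ld  no-port MEM/MEM
c2: i3 ld  RAW r3
c3: i4 add  RAW r2
c4: i5/i6 beq and  pair
c5: i7 blt  tail

ISSUED = 4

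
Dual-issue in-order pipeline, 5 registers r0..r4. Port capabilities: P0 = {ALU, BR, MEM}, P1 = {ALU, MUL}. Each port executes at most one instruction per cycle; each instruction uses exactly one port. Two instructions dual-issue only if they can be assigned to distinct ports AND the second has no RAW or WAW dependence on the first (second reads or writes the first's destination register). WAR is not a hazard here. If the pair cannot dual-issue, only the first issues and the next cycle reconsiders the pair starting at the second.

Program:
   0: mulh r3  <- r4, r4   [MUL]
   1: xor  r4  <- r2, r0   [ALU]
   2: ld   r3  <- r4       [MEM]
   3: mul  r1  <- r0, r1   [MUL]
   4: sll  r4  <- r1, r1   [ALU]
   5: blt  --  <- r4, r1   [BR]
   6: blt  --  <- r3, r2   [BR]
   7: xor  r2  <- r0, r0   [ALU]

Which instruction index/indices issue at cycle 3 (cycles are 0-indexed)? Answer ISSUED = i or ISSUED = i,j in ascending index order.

ISSUED = 5

[0] i0/i1  mulh;xor  -- pair
[1] i2/i3  ld;mul  -- pair
[2] i4  sll  -- RAW r4
[3] i5  blt  -- no-port BR/BR
[4] i6/i7  blt;xor  -- pair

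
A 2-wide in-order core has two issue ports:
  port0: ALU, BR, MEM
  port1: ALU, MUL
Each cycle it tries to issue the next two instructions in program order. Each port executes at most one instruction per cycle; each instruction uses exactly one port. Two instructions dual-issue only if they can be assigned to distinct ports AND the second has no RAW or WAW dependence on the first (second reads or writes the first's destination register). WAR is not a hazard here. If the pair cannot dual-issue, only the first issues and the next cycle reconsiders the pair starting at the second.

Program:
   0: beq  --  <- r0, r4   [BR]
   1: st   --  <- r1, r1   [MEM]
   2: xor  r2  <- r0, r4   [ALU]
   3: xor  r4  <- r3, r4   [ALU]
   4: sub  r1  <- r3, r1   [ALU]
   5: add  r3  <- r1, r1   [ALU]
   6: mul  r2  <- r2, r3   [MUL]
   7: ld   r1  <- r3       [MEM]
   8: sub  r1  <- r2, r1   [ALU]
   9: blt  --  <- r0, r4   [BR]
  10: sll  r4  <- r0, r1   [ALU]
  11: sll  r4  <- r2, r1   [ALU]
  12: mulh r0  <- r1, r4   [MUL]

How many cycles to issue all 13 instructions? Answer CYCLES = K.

c0: i0 beq  no-port BR/MEM
c1: i1&i2 st/xor  pair
c2: i3&i4 xor/sub  pair
c3: i5 add  RAW r3
c4: i6&i7 mul/ld  pair
c5: i8&i9 sub/blt  pair
c6: i10 sll  WAW r4
c7: i11 sll  RAW r4
c8: i12 mulh  tail

CYCLES = 9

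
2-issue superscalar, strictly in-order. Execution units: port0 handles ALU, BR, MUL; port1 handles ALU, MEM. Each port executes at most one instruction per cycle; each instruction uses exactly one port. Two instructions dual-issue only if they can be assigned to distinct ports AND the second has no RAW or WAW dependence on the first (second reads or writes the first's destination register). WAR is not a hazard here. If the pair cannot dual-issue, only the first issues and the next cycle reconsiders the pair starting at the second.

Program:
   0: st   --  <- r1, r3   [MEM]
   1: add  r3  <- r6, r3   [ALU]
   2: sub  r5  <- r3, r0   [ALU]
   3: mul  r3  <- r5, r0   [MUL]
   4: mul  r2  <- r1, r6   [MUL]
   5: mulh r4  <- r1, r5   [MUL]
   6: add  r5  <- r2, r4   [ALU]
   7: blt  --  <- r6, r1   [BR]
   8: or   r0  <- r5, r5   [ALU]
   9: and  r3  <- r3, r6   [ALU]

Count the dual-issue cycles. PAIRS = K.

PAIRS = 3

#0 head=0: st.MEM/add.ALU i0/i1 pair
#1 head=2: sub.ALU i2 RAW r5
#2 head=3: mul.MUL i3 no-port MUL/MUL
#3 head=4: mul.MUL i4 no-port MUL/MUL
#4 head=5: mulh.MUL i5 RAW r4
#5 head=6: add.ALU/blt.BR i6/i7 pair
#6 head=8: or.ALU/and.ALU i8/i9 pair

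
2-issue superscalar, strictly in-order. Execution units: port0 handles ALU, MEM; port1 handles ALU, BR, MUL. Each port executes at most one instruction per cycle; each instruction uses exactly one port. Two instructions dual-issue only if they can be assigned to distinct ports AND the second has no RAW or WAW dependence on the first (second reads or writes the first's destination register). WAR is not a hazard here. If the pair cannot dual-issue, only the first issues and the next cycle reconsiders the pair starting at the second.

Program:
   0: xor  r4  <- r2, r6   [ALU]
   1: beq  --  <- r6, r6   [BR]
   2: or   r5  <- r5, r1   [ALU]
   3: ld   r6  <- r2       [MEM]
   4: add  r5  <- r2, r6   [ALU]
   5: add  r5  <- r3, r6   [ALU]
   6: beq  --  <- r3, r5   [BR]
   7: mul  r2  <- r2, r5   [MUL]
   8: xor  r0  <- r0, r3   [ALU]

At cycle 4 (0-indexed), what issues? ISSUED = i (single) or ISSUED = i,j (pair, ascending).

[0] i0,i1  xor.ALU beq.BR  -- pair
[1] i2,i3  or.ALU ld.MEM  -- pair
[2] i4  add.ALU  -- WAW r5
[3] i5  add.ALU  -- RAW r5
[4] i6  beq.BR  -- no-port BR/MUL
[5] i7,i8  mul.MUL xor.ALU  -- pair

ISSUED = 6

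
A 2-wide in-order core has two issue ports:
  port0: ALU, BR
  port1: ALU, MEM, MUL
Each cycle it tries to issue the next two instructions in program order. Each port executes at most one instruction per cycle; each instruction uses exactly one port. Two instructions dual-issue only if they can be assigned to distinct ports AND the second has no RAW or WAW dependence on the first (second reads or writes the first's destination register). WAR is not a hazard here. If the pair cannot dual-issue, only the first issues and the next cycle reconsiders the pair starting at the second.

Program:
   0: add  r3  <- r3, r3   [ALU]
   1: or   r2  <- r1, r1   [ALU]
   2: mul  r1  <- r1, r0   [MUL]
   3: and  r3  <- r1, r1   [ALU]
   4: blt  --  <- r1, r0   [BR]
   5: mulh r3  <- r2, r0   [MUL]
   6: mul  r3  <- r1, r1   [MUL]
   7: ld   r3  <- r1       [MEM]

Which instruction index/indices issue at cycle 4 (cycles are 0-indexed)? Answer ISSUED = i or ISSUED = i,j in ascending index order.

ISSUED = 6

#0 head=0: add or i0+i1 pair
#1 head=2: mul i2 RAW r1
#2 head=3: and blt i3+i4 pair
#3 head=5: mulh i5 no-port MUL/MUL
#4 head=6: mul i6 no-port MUL/MEM
#5 head=7: ld i7 tail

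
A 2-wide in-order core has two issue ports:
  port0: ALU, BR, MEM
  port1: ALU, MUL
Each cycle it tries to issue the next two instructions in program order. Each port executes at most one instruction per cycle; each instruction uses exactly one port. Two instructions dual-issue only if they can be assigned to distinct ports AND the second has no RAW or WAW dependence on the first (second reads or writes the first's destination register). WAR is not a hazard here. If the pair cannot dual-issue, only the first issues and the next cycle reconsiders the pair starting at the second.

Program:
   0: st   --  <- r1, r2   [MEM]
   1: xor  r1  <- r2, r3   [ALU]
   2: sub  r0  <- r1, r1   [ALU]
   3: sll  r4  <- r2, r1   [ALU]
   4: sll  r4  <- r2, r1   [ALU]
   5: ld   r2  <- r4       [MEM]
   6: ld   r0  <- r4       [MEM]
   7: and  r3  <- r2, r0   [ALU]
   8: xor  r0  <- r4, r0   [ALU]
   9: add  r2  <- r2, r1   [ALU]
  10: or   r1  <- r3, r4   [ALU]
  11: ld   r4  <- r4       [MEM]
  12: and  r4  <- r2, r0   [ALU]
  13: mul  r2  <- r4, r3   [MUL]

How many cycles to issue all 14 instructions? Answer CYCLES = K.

CYCLES = 10

0. st.MEM+xor.ALU @i0&i1  | dual
1. sub.ALU+sll.ALU @i2&i3  | dual
2. sll.ALU @i4  | RAW r4
3. ld.MEM @i5  | no-port MEM/MEM
4. ld.MEM @i6  | RAW r0
5. and.ALU+xor.ALU @i7&i8  | dual
6. add.ALU+or.ALU @i9&i10  | dual
7. ld.MEM @i11  | WAW r4
8. and.ALU @i12  | RAW r4
9. mul.MUL @i13  | tail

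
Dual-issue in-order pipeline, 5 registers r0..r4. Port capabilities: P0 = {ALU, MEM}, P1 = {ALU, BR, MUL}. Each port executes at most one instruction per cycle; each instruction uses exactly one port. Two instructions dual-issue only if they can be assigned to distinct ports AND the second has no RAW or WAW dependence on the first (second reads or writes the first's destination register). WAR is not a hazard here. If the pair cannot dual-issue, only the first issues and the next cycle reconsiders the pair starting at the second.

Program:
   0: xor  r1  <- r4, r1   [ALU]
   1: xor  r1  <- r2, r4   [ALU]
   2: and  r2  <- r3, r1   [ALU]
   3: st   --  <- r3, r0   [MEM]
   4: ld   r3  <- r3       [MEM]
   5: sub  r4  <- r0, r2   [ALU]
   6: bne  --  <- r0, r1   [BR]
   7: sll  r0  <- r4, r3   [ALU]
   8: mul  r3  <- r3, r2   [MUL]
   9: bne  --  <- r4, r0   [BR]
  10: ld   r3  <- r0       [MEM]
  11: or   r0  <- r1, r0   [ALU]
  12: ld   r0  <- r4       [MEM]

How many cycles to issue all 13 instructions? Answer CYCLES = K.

CYCLES = 9

  cy0 -> i0 (xor.ALU) WAW r1
  cy1 -> i1 (xor.ALU) RAW r1
  cy2 -> i2/i3 (and.ALU;st.MEM) pair
  cy3 -> i4/i5 (ld.MEM;sub.ALU) pair
  cy4 -> i6/i7 (bne.BR;sll.ALU) pair
  cy5 -> i8 (mul.MUL) no-port MUL/BR
  cy6 -> i9/i10 (bne.BR;ld.MEM) pair
  cy7 -> i11 (or.ALU) WAW r0
  cy8 -> i12 (ld.MEM) tail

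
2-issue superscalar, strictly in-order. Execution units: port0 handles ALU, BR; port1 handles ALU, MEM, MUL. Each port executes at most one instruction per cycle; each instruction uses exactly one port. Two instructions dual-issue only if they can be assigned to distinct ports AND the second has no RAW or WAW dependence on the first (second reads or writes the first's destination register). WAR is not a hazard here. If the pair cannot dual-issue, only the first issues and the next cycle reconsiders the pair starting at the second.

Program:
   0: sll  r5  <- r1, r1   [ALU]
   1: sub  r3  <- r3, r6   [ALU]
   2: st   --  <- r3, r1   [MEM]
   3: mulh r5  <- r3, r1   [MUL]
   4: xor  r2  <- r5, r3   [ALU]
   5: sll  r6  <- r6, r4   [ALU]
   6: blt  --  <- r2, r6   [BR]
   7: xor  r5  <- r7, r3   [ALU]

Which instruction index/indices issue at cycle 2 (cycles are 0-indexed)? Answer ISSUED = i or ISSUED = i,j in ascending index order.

  cy0 -> i0+i1 (sll sub) dual
  cy1 -> i2 (st) no-port MEM/MUL
  cy2 -> i3 (mulh) RAW r5
  cy3 -> i4+i5 (xor sll) dual
  cy4 -> i6+i7 (blt xor) dual

ISSUED = 3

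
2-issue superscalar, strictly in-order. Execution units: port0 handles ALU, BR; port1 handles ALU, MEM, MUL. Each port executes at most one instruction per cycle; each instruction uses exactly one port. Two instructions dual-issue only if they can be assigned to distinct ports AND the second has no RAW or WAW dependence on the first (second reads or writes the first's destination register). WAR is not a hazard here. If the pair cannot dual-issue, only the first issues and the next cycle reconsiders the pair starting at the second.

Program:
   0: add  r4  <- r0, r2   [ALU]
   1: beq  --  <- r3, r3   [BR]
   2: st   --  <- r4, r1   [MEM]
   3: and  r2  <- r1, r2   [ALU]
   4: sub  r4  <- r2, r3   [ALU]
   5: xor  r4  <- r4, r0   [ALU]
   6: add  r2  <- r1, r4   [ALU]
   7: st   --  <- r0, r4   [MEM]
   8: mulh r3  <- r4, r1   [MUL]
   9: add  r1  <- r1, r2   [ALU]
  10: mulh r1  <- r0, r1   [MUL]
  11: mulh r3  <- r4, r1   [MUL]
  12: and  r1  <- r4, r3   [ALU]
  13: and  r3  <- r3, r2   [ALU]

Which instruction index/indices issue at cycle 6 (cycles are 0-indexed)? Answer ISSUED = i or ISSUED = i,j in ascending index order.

0. add.ALU/beq.BR @i0,i1  | pair
1. st.MEM/and.ALU @i2,i3  | pair
2. sub.ALU @i4  | RAW+WAW r4
3. xor.ALU @i5  | RAW r4
4. add.ALU/st.MEM @i6,i7  | pair
5. mulh.MUL/add.ALU @i8,i9  | pair
6. mulh.MUL @i10  | no-port MUL/MUL
7. mulh.MUL @i11  | RAW r3
8. and.ALU/and.ALU @i12,i13  | pair

ISSUED = 10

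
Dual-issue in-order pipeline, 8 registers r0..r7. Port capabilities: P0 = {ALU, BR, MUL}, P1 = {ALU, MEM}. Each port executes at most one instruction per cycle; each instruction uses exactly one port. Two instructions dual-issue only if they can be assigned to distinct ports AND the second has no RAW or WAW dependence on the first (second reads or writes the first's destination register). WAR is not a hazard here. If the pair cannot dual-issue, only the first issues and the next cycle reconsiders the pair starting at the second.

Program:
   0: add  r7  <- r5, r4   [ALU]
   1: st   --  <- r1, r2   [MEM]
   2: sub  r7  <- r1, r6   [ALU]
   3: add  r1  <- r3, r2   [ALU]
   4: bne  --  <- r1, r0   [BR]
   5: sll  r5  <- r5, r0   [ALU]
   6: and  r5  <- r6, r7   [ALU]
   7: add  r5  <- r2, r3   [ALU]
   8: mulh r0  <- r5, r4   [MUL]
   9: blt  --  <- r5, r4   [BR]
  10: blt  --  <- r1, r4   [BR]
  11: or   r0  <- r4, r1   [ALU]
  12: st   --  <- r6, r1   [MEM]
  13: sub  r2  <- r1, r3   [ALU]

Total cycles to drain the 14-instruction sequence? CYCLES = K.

[0] i0/i1  add.ALU;st.MEM  -- pair
[1] i2/i3  sub.ALU;add.ALU  -- pair
[2] i4/i5  bne.BR;sll.ALU  -- pair
[3] i6  and.ALU  -- WAW r5
[4] i7  add.ALU  -- RAW r5
[5] i8  mulh.MUL  -- no-port MUL/BR
[6] i9  blt.BR  -- no-port BR/BR
[7] i10/i11  blt.BR;or.ALU  -- pair
[8] i12/i13  st.MEM;sub.ALU  -- pair

CYCLES = 9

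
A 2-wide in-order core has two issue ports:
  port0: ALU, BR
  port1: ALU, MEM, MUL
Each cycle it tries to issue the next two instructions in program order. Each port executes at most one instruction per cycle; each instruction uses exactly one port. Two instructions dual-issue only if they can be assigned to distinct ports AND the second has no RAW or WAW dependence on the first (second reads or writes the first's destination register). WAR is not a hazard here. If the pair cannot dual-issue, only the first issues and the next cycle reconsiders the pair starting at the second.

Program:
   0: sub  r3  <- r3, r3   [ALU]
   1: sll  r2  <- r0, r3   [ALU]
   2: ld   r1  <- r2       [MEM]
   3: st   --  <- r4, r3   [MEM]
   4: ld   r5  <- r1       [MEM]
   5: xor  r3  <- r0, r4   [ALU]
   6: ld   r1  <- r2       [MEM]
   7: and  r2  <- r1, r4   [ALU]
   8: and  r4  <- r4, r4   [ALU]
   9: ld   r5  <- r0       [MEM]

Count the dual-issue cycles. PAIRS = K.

PAIRS = 2

  cy0 -> i0 (sub.ALU) RAW r3
  cy1 -> i1 (sll.ALU) RAW r2
  cy2 -> i2 (ld.MEM) no-port MEM/MEM
  cy3 -> i3 (st.MEM) no-port MEM/MEM
  cy4 -> i4,i5 (ld.MEM/xor.ALU) dual
  cy5 -> i6 (ld.MEM) RAW r1
  cy6 -> i7,i8 (and.ALU/and.ALU) dual
  cy7 -> i9 (ld.MEM) tail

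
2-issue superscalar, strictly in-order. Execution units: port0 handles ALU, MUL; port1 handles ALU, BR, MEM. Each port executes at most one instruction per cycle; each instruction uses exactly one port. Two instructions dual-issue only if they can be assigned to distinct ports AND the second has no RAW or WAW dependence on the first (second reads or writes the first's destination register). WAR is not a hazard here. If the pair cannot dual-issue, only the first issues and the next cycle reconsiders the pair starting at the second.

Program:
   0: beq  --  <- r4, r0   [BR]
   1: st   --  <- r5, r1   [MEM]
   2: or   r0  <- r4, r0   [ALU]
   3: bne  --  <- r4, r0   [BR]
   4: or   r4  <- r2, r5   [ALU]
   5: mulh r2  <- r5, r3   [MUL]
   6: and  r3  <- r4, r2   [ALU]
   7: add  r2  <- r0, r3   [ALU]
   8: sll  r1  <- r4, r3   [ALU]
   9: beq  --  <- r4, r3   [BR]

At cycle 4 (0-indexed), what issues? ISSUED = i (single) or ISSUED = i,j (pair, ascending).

0. beq @i0  | no-port BR/MEM
1. st or @i1/i2  | 2-wide
2. bne or @i3/i4  | 2-wide
3. mulh @i5  | RAW r2
4. and @i6  | RAW r3
5. add sll @i7/i8  | 2-wide
6. beq @i9  | tail

ISSUED = 6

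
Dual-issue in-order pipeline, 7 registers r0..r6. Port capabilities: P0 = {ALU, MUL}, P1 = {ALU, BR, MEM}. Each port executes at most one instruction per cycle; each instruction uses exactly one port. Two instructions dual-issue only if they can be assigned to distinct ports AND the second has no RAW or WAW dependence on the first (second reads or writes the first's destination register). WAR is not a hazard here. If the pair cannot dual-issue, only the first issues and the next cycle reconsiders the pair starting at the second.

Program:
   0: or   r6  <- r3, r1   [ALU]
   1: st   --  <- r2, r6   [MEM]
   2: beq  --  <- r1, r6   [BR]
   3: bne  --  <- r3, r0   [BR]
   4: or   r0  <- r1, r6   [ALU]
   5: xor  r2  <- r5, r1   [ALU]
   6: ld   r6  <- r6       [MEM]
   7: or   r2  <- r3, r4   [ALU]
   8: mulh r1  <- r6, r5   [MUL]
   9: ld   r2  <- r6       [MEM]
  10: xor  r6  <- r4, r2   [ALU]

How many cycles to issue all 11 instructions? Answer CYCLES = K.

  cy0 -> i0 (or) RAW r6
  cy1 -> i1 (st) no-port MEM/BR
  cy2 -> i2 (beq) no-port BR/BR
  cy3 -> i3+i4 (bne/or) dual
  cy4 -> i5+i6 (xor/ld) dual
  cy5 -> i7+i8 (or/mulh) dual
  cy6 -> i9 (ld) RAW r2
  cy7 -> i10 (xor) tail

CYCLES = 8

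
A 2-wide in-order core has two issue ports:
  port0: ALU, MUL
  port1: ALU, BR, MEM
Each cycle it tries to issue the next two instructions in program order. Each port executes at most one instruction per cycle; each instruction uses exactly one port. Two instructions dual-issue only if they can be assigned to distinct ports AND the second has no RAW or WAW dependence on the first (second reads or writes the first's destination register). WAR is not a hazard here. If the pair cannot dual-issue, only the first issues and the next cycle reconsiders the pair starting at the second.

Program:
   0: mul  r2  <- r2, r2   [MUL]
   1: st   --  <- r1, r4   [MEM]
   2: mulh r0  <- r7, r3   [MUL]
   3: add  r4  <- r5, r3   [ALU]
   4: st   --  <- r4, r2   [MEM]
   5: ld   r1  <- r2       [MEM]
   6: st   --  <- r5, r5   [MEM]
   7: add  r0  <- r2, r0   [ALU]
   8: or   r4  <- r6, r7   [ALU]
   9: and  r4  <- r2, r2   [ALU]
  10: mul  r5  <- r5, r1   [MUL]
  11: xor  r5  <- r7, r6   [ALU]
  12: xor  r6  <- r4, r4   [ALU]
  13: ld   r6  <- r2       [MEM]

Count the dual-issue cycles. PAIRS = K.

  cy0 -> i0/i1 (mul.MUL/st.MEM) 2-wide
  cy1 -> i2/i3 (mulh.MUL/add.ALU) 2-wide
  cy2 -> i4 (st.MEM) no-port MEM/MEM
  cy3 -> i5 (ld.MEM) no-port MEM/MEM
  cy4 -> i6/i7 (st.MEM/add.ALU) 2-wide
  cy5 -> i8 (or.ALU) WAW r4
  cy6 -> i9/i10 (and.ALU/mul.MUL) 2-wide
  cy7 -> i11/i12 (xor.ALU/xor.ALU) 2-wide
  cy8 -> i13 (ld.MEM) tail

PAIRS = 5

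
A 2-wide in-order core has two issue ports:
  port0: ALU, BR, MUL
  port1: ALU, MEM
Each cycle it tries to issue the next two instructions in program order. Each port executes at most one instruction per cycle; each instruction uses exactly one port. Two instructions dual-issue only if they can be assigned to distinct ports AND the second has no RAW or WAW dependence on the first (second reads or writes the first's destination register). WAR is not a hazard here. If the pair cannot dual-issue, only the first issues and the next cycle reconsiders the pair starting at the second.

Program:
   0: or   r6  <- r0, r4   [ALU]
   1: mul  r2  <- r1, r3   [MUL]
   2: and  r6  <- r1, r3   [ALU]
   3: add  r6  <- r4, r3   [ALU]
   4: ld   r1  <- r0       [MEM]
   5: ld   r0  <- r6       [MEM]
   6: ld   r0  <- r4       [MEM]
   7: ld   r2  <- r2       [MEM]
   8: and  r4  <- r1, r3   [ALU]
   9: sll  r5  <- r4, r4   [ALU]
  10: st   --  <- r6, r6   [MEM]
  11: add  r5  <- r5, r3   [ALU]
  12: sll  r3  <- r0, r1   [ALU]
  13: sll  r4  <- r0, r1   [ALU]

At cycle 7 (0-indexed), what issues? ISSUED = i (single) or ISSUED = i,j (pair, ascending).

c0: i0/i1 or.ALU+mul.MUL  pair
c1: i2 and.ALU  WAW r6
c2: i3/i4 add.ALU+ld.MEM  pair
c3: i5 ld.MEM  no-port MEM/MEM
c4: i6 ld.MEM  no-port MEM/MEM
c5: i7/i8 ld.MEM+and.ALU  pair
c6: i9/i10 sll.ALU+st.MEM  pair
c7: i11/i12 add.ALU+sll.ALU  pair
c8: i13 sll.ALU  tail

ISSUED = 11,12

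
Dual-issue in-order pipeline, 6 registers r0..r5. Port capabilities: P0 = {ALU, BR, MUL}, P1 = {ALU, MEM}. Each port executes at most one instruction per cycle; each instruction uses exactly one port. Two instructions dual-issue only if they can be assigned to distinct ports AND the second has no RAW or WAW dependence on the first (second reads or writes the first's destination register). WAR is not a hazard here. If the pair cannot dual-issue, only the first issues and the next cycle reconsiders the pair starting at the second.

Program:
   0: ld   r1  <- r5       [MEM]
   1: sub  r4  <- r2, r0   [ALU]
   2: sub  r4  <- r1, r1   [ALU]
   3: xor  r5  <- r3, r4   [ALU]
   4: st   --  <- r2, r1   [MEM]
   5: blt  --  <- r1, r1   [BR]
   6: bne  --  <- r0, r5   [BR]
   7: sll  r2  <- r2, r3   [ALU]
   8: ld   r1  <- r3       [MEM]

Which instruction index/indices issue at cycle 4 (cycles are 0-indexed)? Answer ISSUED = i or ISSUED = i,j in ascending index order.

ISSUED = 6,7

#0 head=0: ld.MEM;sub.ALU i0+i1 pair
#1 head=2: sub.ALU i2 RAW r4
#2 head=3: xor.ALU;st.MEM i3+i4 pair
#3 head=5: blt.BR i5 no-port BR/BR
#4 head=6: bne.BR;sll.ALU i6+i7 pair
#5 head=8: ld.MEM i8 tail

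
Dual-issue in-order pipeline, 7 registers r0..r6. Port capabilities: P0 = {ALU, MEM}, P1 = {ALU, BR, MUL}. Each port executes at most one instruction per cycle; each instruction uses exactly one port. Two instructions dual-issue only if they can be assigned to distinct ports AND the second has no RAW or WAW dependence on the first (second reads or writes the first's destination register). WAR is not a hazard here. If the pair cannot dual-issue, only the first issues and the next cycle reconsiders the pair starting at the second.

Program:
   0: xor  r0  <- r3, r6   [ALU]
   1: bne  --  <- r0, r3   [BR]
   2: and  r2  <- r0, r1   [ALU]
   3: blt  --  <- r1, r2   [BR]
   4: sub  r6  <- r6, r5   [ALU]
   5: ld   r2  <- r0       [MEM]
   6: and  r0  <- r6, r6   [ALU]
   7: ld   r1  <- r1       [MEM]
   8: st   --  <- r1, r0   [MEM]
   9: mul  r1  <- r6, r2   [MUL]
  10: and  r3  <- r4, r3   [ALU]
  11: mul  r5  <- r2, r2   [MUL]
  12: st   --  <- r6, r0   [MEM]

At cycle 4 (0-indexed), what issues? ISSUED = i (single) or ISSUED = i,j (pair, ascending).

ISSUED = 7

c0: i0 xor  RAW r0
c1: i1/i2 bne/and  pair
c2: i3/i4 blt/sub  pair
c3: i5/i6 ld/and  pair
c4: i7 ld  no-port MEM/MEM
c5: i8/i9 st/mul  pair
c6: i10/i11 and/mul  pair
c7: i12 st  tail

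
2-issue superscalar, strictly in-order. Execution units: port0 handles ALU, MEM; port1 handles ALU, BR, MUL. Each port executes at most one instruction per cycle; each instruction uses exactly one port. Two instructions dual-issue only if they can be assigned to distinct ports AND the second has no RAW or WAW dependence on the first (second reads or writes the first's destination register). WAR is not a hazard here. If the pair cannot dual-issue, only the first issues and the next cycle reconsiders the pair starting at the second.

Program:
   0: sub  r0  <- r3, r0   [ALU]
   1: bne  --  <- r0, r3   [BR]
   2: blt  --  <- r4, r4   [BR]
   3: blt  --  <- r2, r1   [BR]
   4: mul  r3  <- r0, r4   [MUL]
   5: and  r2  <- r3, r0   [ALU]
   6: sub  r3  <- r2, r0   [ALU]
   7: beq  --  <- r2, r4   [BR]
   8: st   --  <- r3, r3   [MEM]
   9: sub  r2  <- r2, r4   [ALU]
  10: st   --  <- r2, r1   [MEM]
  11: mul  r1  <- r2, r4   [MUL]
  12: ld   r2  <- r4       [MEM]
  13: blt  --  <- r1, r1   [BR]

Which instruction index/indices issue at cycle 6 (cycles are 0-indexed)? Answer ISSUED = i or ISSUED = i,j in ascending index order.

ISSUED = 6,7

#0 head=0: sub.ALU i0 RAW r0
#1 head=1: bne.BR i1 no-port BR/BR
#2 head=2: blt.BR i2 no-port BR/BR
#3 head=3: blt.BR i3 no-port BR/MUL
#4 head=4: mul.MUL i4 RAW r3
#5 head=5: and.ALU i5 RAW r2
#6 head=6: sub.ALU/beq.BR i6&i7 2-wide
#7 head=8: st.MEM/sub.ALU i8&i9 2-wide
#8 head=10: st.MEM/mul.MUL i10&i11 2-wide
#9 head=12: ld.MEM/blt.BR i12&i13 2-wide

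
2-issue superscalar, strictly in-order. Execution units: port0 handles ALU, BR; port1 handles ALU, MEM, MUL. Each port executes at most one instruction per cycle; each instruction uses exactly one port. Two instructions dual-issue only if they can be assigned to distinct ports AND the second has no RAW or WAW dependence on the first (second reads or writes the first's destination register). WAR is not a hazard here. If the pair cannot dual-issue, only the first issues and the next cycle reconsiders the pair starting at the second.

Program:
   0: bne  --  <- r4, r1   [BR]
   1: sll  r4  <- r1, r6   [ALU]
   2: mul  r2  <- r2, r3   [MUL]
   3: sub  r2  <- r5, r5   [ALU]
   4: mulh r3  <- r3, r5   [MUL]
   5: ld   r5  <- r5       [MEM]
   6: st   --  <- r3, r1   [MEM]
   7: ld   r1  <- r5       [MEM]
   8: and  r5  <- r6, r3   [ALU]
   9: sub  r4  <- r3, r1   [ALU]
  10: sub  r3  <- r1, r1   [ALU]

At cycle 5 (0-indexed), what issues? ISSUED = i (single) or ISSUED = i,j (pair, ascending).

ISSUED = 7,8

t=0 i0,i1:bne;sll ; pair
t=1 i2:mul ; WAW r2
t=2 i3,i4:sub;mulh ; pair
t=3 i5:ld ; no-port MEM/MEM
t=4 i6:st ; no-port MEM/MEM
t=5 i7,i8:ld;and ; pair
t=6 i9,i10:sub;sub ; pair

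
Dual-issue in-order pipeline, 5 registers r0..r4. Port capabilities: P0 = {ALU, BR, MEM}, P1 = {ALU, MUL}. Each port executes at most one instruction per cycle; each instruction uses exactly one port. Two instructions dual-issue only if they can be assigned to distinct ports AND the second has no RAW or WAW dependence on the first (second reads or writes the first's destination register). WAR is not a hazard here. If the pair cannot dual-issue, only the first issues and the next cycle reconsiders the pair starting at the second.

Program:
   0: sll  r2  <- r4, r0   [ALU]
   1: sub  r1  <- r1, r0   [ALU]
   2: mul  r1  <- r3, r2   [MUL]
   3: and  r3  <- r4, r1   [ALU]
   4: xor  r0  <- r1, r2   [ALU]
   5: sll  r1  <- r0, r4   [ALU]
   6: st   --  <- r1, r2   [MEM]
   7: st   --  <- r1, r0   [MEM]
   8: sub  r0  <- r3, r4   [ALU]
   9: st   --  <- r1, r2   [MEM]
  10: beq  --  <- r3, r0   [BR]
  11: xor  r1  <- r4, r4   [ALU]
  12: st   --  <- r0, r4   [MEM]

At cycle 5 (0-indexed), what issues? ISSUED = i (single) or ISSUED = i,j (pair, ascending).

ISSUED = 7,8

c0: i0&i1 sll;sub  2-wide
c1: i2 mul  RAW r1
c2: i3&i4 and;xor  2-wide
c3: i5 sll  RAW r1
c4: i6 st  no-port MEM/MEM
c5: i7&i8 st;sub  2-wide
c6: i9 st  no-port MEM/BR
c7: i10&i11 beq;xor  2-wide
c8: i12 st  tail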